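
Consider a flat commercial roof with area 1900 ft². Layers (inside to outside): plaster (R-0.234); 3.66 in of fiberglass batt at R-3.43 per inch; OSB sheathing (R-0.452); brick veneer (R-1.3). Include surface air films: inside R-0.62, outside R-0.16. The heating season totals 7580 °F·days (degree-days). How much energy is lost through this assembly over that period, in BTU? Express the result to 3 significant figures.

3.66 × 3.43 = 12.55
R_total = 0.62 + 0.234 + 12.55 + 0.452 + 1.3 + 0.16 = 15.32 ft²·°F·h/BTU
E = A × HDD × 24 / R = 1900 × 7580 × 24 / 15.32 = 22560000 BTU

22600000 BTU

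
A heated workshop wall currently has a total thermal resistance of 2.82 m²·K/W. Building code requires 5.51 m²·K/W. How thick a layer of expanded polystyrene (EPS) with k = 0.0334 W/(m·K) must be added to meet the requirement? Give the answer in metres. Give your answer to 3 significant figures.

0.0898 m

ΔR = 5.51 − 2.82 = 2.69 m²·K/W
L = ΔR × k = 2.69 × 0.0334 = 0.08985 m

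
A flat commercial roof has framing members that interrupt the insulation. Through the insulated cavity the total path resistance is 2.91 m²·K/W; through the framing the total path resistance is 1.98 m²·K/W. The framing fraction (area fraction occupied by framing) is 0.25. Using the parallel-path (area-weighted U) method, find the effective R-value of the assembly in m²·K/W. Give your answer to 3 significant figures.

U_eff = 0.75/2.91 + 0.25/1.98 = 0.2577 + 0.1263 = 0.384
R_eff = 1/U_eff = 2.604 m²·K/W

2.60 m²·K/W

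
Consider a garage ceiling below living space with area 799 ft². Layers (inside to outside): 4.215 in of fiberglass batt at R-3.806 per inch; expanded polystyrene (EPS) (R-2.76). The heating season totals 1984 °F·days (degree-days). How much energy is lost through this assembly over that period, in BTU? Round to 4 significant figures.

2023000 BTU

4.215 × 3.806 = 16.042
R_total = 16.042 + 2.76 = 18.802 ft²·°F·h/BTU
E = A × HDD × 24 / R = 799 × 1984 × 24 / 18.802 = 2023400 BTU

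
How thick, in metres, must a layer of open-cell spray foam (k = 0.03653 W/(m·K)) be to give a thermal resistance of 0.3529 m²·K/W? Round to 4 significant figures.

0.01289 m

L = R·k = 0.3529 × 0.03653 = 0.012891 m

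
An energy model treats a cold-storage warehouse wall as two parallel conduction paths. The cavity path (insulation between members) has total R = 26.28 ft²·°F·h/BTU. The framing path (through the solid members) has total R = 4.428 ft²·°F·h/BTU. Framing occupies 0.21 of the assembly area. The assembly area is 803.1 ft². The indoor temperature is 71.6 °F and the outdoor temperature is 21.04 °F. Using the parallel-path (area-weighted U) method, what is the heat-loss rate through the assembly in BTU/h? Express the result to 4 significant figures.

U_eff = 0.79/26.28 + 0.21/4.428 = 0.030061 + 0.047425 = 0.077486
R_eff = 1/U_eff = 12.905 ft²·°F·h/BTU
Q = 803.1 × (71.6 − 21.04) / 12.905 = 3146.3 BTU/h

3146 BTU/h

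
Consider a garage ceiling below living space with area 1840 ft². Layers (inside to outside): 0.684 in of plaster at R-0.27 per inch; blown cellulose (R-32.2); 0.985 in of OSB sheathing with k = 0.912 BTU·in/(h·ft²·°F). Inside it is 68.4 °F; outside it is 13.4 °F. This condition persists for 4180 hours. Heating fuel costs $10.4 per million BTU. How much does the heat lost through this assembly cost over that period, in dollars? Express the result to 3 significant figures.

131 dollars

0.684 × 0.27 = 0.1847
0.985/0.912 = 1.08
R_total = 0.1847 + 32.2 + 1.08 = 33.46 ft²·°F·h/BTU
Q = 1840 × (68.4 − 13.4) / 33.46 = 3024 BTU/h
E = 3024 × 4180 = 12640000 BTU
Cost = 12640000/10⁶ × 10.4 = $131.5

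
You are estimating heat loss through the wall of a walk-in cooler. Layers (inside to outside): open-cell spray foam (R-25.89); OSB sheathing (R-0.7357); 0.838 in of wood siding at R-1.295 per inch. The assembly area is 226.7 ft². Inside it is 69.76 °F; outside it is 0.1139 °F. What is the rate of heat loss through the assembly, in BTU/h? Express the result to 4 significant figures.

0.838 × 1.295 = 1.0852
R_total = 25.89 + 0.7357 + 1.0852 = 27.711 ft²·°F·h/BTU
Q = A·ΔT/R = 226.7 × (69.76 − 0.1139) / 27.711 = 569.77 BTU/h

569.8 BTU/h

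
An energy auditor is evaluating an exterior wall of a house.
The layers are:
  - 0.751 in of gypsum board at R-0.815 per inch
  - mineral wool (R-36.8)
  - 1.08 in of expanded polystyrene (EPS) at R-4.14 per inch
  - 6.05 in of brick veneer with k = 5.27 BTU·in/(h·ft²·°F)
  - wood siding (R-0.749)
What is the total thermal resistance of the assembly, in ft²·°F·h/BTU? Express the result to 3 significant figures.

43.8 ft²·°F·h/BTU

0.751 × 0.815 = 0.6121
1.08 × 4.14 = 4.471
6.05/5.27 = 1.148
R_total = 0.6121 + 36.8 + 4.471 + 1.148 + 0.749 = 43.78 ft²·°F·h/BTU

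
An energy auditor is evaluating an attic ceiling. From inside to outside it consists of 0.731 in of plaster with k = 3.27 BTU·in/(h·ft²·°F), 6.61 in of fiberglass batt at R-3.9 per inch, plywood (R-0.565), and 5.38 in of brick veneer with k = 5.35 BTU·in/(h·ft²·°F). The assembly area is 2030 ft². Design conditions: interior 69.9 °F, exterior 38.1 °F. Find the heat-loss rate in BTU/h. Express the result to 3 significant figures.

2340 BTU/h

0.731/3.27 = 0.2235
6.61 × 3.9 = 25.78
5.38/5.35 = 1.006
R_total = 0.2235 + 25.78 + 0.565 + 1.006 = 27.57 ft²·°F·h/BTU
Q = A·ΔT/R = 2030 × (69.9 − 38.1) / 27.57 = 2341 BTU/h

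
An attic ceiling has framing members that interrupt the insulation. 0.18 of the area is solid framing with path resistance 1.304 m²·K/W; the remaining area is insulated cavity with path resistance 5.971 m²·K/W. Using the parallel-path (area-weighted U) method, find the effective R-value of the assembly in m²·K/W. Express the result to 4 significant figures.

U_eff = 0.82/5.971 + 0.18/1.304 = 0.13733 + 0.13804 = 0.27537
R_eff = 1/U_eff = 3.6315 m²·K/W

3.632 m²·K/W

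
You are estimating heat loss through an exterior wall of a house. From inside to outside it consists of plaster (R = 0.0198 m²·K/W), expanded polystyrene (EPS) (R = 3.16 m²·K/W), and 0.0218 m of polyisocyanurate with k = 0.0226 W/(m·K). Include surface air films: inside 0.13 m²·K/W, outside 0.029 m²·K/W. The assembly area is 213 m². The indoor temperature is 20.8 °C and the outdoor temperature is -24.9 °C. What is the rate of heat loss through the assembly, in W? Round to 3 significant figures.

2260 W

0.0218/0.0226 = 0.9646
R_total = 0.13 + 0.0198 + 3.16 + 0.9646 + 0.029 = 4.303 m²·K/W
Q = A·ΔT/R = 213 × (20.8 − (-24.9)) / 4.303 = 2262 W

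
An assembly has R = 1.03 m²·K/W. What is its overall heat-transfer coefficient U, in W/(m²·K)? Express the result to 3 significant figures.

U = 1/R = 1/1.03 = 0.9709

0.971 W/(m²·K)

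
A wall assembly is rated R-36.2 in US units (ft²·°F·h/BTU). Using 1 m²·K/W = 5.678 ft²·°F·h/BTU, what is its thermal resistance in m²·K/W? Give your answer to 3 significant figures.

6.38 m²·K/W

R_SI = 36.2/5.678 = 6.375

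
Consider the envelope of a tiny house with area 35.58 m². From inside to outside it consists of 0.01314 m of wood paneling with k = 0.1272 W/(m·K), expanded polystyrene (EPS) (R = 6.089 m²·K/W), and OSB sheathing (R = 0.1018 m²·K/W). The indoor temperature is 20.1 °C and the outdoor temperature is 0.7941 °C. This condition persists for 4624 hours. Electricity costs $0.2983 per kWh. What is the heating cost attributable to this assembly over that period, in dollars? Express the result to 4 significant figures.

0.01314/0.1272 = 0.1033
R_total = 0.1033 + 6.089 + 0.1018 = 6.2941 m²·K/W
Q = 35.58 × (20.1 − 0.7941) / 6.2941 = 109.13 W
E = 109.13 W × 4624 h / 1000 = 504.64 kWh
Cost = 504.64 × 0.2983 = $150.53

150.5 dollars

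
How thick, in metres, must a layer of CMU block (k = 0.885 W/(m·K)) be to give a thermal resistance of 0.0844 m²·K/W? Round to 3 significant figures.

0.0747 m

L = R·k = 0.0844 × 0.885 = 0.07469 m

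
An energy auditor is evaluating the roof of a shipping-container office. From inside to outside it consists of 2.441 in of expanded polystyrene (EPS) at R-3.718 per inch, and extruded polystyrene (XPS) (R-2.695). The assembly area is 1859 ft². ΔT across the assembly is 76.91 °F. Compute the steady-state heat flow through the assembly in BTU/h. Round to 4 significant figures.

12150 BTU/h

2.441 × 3.718 = 9.0756
R_total = 9.0756 + 2.695 = 11.771 ft²·°F·h/BTU
Q = A·ΔT/R = 1859 × 76.91 / 11.771 = 12147 BTU/h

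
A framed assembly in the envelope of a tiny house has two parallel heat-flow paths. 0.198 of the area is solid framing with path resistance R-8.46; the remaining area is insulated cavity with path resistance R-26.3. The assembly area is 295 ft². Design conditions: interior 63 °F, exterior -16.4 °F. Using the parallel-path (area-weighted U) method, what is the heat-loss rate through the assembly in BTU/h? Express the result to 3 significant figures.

1260 BTU/h

U_eff = 0.802/26.3 + 0.198/8.46 = 0.03049 + 0.0234 = 0.0539
R_eff = 1/U_eff = 18.55 ft²·°F·h/BTU
Q = 295 × (63 − (-16.4)) / 18.55 = 1262 BTU/h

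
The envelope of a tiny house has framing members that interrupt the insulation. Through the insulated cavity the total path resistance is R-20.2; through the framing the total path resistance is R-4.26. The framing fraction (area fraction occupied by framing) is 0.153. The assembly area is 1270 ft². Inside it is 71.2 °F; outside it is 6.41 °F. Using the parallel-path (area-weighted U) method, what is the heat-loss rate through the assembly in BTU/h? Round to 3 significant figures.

U_eff = 0.847/20.2 + 0.153/4.26 = 0.04193 + 0.03592 = 0.07785
R_eff = 1/U_eff = 12.85 ft²·°F·h/BTU
Q = 1270 × (71.2 − 6.41) / 12.85 = 6405 BTU/h

6410 BTU/h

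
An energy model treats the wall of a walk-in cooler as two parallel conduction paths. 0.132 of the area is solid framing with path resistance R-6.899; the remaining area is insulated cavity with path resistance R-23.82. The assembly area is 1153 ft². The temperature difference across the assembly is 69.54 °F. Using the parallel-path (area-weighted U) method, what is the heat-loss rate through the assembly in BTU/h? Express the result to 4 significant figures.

U_eff = 0.868/23.82 + 0.132/6.899 = 0.03644 + 0.019133 = 0.055573
R_eff = 1/U_eff = 17.994 ft²·°F·h/BTU
Q = 1153 × 69.54 / 17.994 = 4455.8 BTU/h

4456 BTU/h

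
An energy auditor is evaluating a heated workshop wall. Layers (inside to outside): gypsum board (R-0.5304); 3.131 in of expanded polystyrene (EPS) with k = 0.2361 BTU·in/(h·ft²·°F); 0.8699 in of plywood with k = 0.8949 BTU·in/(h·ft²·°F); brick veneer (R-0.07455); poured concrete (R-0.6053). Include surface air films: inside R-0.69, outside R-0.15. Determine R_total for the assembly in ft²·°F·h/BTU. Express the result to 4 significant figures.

3.131/0.2361 = 13.261
0.8699/0.8949 = 0.97206
R_total = 0.69 + 0.5304 + 13.261 + 0.97206 + 0.07455 + 0.6053 + 0.15 = 16.284 ft²·°F·h/BTU

16.28 ft²·°F·h/BTU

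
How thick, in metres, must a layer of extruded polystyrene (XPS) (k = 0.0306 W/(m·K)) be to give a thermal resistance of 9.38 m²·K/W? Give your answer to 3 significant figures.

0.287 m

L = R·k = 9.38 × 0.0306 = 0.287 m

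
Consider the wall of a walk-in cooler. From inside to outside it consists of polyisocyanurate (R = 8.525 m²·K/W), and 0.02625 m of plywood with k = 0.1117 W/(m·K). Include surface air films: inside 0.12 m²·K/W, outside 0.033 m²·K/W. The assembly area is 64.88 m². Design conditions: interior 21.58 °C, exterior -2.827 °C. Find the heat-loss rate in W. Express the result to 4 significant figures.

0.02625/0.1117 = 0.235
R_total = 0.12 + 8.525 + 0.235 + 0.033 = 8.913 m²·K/W
Q = A·ΔT/R = 64.88 × (21.58 − (-2.827)) / 8.913 = 177.66 W

177.7 W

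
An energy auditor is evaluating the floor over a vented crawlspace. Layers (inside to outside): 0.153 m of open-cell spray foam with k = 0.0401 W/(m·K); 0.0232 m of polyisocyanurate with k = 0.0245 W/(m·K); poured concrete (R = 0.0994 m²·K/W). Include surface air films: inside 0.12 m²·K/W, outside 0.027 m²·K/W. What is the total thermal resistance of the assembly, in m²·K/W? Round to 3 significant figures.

0.153/0.0401 = 3.815
0.0232/0.0245 = 0.9469
R_total = 0.12 + 3.815 + 0.9469 + 0.0994 + 0.027 = 5.009 m²·K/W

5.01 m²·K/W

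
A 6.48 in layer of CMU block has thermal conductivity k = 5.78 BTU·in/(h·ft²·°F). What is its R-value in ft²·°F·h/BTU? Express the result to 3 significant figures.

1.12 ft²·°F·h/BTU

R = L/k = 6.48/5.78 = 1.121 ft²·°F·h/BTU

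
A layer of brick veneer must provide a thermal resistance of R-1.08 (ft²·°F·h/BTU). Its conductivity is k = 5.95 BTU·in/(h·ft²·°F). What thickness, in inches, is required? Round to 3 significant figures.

L = R × k = 1.08 × 5.95 = 6.426 in

6.43 in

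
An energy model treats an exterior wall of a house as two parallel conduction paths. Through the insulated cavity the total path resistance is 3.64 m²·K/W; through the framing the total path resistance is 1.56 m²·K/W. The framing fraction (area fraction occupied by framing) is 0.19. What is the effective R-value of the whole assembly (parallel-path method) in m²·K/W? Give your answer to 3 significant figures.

2.90 m²·K/W

U_eff = 0.81/3.64 + 0.19/1.56 = 0.2225 + 0.1218 = 0.3443
R_eff = 1/U_eff = 2.904 m²·K/W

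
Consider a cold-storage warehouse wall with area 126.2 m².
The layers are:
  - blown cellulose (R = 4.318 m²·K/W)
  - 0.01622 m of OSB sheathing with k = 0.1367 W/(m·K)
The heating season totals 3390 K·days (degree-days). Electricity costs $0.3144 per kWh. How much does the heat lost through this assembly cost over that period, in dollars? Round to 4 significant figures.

0.01622/0.1367 = 0.11865
R_total = 4.318 + 0.11865 = 4.4367 m²·K/W
E = A × HDD × 24 / R / 1000 = 126.2 × 3390 × 24 / 4.4367 / 1000 = 2314.3 kWh
Cost = 2314.3 × 0.3144 = $727.61

727.6 dollars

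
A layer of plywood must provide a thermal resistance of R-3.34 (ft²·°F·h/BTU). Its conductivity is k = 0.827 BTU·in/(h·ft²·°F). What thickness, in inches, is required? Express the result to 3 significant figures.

2.76 in

L = R × k = 3.34 × 0.827 = 2.762 in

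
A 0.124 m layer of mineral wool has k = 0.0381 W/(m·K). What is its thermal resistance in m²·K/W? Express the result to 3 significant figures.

R = L/k = 0.124/0.0381 = 3.255 m²·K/W

3.25 m²·K/W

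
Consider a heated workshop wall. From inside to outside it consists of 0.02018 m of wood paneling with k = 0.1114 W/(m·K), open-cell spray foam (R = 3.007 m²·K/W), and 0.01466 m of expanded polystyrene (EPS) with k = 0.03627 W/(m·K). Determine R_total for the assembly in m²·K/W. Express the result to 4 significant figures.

0.02018/0.1114 = 0.18115
0.01466/0.03627 = 0.40419
R_total = 0.18115 + 3.007 + 0.40419 = 3.5923 m²·K/W

3.592 m²·K/W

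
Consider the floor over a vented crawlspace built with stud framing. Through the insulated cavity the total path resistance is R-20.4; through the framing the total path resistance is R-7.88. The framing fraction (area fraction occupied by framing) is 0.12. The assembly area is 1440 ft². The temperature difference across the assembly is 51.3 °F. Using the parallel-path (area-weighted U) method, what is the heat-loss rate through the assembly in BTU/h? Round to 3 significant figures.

U_eff = 0.88/20.4 + 0.12/7.88 = 0.04314 + 0.01523 = 0.05837
R_eff = 1/U_eff = 17.13 ft²·°F·h/BTU
Q = 1440 × 51.3 / 17.13 = 4312 BTU/h

4310 BTU/h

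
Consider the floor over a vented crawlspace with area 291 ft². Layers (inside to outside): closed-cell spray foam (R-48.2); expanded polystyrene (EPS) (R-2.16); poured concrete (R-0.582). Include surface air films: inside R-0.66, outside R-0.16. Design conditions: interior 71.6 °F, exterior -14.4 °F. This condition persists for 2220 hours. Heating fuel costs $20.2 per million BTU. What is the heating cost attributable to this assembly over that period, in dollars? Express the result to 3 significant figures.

R_total = 0.66 + 48.2 + 2.16 + 0.582 + 0.16 = 51.76 ft²·°F·h/BTU
Q = 291 × (71.6 − (-14.4)) / 51.76 = 483.5 BTU/h
E = 483.5 × 2220 = 1073000 BTU
Cost = 1073000/10⁶ × 20.2 = $21.68

21.7 dollars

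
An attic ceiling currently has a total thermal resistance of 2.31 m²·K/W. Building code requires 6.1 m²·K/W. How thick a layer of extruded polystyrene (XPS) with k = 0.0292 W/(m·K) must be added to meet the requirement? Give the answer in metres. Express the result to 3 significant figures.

ΔR = 6.1 − 2.31 = 3.79 m²·K/W
L = ΔR × k = 3.79 × 0.0292 = 0.1107 m

0.111 m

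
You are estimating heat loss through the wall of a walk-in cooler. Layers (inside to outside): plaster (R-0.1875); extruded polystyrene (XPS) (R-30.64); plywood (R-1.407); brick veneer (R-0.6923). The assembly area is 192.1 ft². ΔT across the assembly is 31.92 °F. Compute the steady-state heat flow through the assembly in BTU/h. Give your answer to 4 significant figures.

186.2 BTU/h

R_total = 0.1875 + 30.64 + 1.407 + 0.6923 = 32.927 ft²·°F·h/BTU
Q = A·ΔT/R = 192.1 × 31.92 / 32.927 = 186.23 BTU/h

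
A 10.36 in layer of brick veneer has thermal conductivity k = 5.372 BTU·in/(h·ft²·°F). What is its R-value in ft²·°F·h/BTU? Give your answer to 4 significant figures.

1.929 ft²·°F·h/BTU

R = L/k = 10.36/5.372 = 1.9285 ft²·°F·h/BTU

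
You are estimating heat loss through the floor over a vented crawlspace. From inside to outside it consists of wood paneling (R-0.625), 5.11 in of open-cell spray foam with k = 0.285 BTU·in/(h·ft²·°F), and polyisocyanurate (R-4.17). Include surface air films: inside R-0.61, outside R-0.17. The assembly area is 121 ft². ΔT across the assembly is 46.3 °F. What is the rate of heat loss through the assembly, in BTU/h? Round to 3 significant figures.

238 BTU/h

5.11/0.285 = 17.93
R_total = 0.61 + 0.625 + 17.93 + 4.17 + 0.17 = 23.5 ft²·°F·h/BTU
Q = A·ΔT/R = 121 × 46.3 / 23.5 = 238.3 BTU/h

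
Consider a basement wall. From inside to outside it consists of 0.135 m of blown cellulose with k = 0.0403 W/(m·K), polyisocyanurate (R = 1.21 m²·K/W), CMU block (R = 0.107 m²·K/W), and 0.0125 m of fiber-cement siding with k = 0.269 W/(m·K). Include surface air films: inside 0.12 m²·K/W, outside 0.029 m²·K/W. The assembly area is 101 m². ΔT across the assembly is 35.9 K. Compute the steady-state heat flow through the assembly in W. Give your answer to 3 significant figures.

0.135/0.0403 = 3.35
0.0125/0.269 = 0.04647
R_total = 0.12 + 3.35 + 1.21 + 0.107 + 0.04647 + 0.029 = 4.862 m²·K/W
Q = A·ΔT/R = 101 × 35.9 / 4.862 = 745.7 W

746 W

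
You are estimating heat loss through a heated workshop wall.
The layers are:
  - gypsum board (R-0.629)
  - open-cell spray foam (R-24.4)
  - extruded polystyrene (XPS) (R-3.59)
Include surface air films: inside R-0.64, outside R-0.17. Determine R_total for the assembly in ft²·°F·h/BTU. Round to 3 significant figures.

R_total = 0.64 + 0.629 + 24.4 + 3.59 + 0.17 = 29.43 ft²·°F·h/BTU

29.4 ft²·°F·h/BTU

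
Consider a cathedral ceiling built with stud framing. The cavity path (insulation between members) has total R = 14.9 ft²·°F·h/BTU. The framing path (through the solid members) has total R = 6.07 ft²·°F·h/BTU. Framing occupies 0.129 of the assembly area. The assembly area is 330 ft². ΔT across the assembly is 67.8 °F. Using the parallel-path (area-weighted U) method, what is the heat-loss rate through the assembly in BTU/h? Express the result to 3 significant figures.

U_eff = 0.871/14.9 + 0.129/6.07 = 0.05846 + 0.02125 = 0.07971
R_eff = 1/U_eff = 12.55 ft²·°F·h/BTU
Q = 330 × 67.8 / 12.55 = 1783 BTU/h

1780 BTU/h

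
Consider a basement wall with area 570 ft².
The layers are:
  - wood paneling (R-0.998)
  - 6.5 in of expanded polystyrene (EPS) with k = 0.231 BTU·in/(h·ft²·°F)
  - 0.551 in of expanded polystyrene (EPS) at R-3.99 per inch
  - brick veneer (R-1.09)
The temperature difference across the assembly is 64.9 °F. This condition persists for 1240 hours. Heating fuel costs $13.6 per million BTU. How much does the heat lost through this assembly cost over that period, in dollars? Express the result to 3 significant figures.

6.5/0.231 = 28.14
0.551 × 3.99 = 2.198
R_total = 0.998 + 28.14 + 2.198 + 1.09 = 32.43 ft²·°F·h/BTU
Q = 570 × 64.9 / 32.43 = 1141 BTU/h
E = 1141 × 1240 = 1415000 BTU
Cost = 1415000/10⁶ × 13.6 = $19.24

19.2 dollars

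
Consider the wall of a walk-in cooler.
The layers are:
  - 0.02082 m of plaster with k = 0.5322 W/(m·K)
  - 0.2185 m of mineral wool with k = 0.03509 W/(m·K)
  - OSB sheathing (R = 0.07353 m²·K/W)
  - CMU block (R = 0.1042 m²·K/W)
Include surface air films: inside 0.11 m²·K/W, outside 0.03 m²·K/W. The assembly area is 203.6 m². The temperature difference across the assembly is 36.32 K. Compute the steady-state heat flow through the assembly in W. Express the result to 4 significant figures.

1123 W

0.02082/0.5322 = 0.039121
0.2185/0.03509 = 6.2268
R_total = 0.11 + 0.039121 + 6.2268 + 0.07353 + 0.1042 + 0.03 = 6.5837 m²·K/W
Q = A·ΔT/R = 203.6 × 36.32 / 6.5837 = 1123.2 W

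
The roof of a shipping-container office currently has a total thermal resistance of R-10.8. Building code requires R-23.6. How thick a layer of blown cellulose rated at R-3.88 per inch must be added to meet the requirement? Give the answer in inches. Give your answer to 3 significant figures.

ΔR = 23.6 − 10.8 = 12.8 ft²·°F·h/BTU
L = ΔR / (R/in) = 12.8/3.88 = 3.299 in

3.30 in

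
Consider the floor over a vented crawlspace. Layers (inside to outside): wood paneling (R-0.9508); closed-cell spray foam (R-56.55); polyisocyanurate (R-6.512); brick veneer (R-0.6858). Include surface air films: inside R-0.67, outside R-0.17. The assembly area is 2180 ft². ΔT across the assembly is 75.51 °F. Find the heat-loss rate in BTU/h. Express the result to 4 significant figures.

R_total = 0.67 + 0.9508 + 56.55 + 6.512 + 0.6858 + 0.17 = 65.539 ft²·°F·h/BTU
Q = A·ΔT/R = 2180 × 75.51 / 65.539 = 2511.7 BTU/h

2512 BTU/h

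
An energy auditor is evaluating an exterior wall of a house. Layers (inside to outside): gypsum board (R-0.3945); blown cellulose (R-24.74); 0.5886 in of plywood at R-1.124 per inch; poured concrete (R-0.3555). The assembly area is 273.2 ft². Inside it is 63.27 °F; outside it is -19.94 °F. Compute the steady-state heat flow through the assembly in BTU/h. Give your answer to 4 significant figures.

0.5886 × 1.124 = 0.66159
R_total = 0.3945 + 24.74 + 0.66159 + 0.3555 = 26.152 ft²·°F·h/BTU
Q = A·ΔT/R = 273.2 × (63.27 − (-19.94)) / 26.152 = 869.28 BTU/h

869.3 BTU/h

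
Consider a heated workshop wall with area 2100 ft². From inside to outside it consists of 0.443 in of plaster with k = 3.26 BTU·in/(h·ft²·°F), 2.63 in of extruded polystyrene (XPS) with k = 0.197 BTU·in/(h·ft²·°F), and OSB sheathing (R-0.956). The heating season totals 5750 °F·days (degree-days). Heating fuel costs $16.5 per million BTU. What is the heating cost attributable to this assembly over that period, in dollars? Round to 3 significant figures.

331 dollars

0.443/3.26 = 0.1359
2.63/0.197 = 13.35
R_total = 0.1359 + 13.35 + 0.956 = 14.44 ft²·°F·h/BTU
E = A × HDD × 24 / R = 2100 × 5750 × 24 / 14.44 = 20070000 BTU
Cost = 20070000/10⁶ × 16.5 = $331.1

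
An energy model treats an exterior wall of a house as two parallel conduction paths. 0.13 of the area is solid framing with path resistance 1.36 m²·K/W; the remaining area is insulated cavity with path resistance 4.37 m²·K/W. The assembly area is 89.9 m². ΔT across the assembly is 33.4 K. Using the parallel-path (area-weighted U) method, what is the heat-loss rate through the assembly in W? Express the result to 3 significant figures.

885 W

U_eff = 0.87/4.37 + 0.13/1.36 = 0.1991 + 0.09559 = 0.2947
R_eff = 1/U_eff = 3.394 m²·K/W
Q = 89.9 × 33.4 / 3.394 = 884.8 W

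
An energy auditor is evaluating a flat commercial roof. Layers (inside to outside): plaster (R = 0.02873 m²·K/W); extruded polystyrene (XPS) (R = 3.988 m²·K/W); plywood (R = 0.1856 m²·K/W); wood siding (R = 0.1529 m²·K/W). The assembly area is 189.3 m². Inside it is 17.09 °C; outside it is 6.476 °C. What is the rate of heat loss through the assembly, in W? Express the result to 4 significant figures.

R_total = 0.02873 + 3.988 + 0.1856 + 0.1529 = 4.3552 m²·K/W
Q = A·ΔT/R = 189.3 × (17.09 − 6.476) / 4.3552 = 461.34 W

461.3 W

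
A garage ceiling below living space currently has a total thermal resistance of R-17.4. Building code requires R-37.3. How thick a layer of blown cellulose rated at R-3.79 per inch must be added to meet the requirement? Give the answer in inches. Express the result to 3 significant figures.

ΔR = 37.3 − 17.4 = 19.9 ft²·°F·h/BTU
L = ΔR / (R/in) = 19.9/3.79 = 5.251 in

5.25 in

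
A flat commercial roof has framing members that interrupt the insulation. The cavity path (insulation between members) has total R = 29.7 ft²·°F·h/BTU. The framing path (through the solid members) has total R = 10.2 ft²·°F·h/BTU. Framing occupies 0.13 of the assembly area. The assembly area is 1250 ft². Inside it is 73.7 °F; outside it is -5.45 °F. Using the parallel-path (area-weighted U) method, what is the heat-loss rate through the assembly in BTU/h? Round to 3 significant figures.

U_eff = 0.87/29.7 + 0.13/10.2 = 0.02929 + 0.01275 = 0.04204
R_eff = 1/U_eff = 23.79 ft²·°F·h/BTU
Q = 1250 × (73.7 − (-5.45)) / 23.79 = 4159 BTU/h

4160 BTU/h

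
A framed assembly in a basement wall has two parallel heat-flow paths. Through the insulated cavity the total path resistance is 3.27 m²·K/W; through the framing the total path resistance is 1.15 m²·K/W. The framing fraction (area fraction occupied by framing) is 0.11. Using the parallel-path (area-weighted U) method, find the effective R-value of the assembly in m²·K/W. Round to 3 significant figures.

2.72 m²·K/W

U_eff = 0.89/3.27 + 0.11/1.15 = 0.2722 + 0.09565 = 0.3678
R_eff = 1/U_eff = 2.719 m²·K/W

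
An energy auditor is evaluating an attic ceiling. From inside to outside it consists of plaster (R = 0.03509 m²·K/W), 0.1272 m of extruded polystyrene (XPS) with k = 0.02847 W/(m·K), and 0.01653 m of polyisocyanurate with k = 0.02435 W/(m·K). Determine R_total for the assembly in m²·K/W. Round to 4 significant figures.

5.182 m²·K/W

0.1272/0.02847 = 4.4679
0.01653/0.02435 = 0.67885
R_total = 0.03509 + 4.4679 + 0.67885 = 5.1818 m²·K/W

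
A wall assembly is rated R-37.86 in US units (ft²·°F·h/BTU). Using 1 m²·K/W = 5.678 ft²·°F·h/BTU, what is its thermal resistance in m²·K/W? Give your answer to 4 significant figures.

R_SI = 37.86/5.678 = 6.6678

6.668 m²·K/W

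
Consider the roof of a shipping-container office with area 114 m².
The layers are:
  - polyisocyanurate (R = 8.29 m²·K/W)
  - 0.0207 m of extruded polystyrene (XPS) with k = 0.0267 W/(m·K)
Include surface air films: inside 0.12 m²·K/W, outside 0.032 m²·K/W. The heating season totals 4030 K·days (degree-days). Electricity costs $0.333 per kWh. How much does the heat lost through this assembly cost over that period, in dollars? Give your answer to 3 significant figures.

398 dollars

0.0207/0.0267 = 0.7753
R_total = 0.12 + 8.29 + 0.7753 + 0.032 = 9.217 m²·K/W
E = A × HDD × 24 / R / 1000 = 114 × 4030 × 24 / 9.217 / 1000 = 1196 kWh
Cost = 1196 × 0.333 = $398.3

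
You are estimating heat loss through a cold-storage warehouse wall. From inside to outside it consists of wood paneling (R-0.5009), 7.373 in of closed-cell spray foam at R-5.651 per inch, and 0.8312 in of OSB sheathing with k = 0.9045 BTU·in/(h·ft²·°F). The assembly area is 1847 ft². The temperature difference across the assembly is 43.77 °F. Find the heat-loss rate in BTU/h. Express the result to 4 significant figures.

1876 BTU/h

7.373 × 5.651 = 41.665
0.8312/0.9045 = 0.91896
R_total = 0.5009 + 41.665 + 0.91896 = 43.085 ft²·°F·h/BTU
Q = A·ΔT/R = 1847 × 43.77 / 43.085 = 1876.4 BTU/h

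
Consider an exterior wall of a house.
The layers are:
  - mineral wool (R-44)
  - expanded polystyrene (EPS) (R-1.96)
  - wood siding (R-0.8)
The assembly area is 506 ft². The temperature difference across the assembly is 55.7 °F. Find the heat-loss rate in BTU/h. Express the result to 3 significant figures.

603 BTU/h

R_total = 44 + 1.96 + 0.8 = 46.76 ft²·°F·h/BTU
Q = A·ΔT/R = 506 × 55.7 / 46.76 = 602.7 BTU/h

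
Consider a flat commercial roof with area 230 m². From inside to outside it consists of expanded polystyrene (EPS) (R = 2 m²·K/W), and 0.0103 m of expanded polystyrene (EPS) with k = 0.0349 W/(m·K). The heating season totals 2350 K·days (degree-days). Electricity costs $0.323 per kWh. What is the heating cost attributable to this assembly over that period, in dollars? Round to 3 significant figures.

1830 dollars

0.0103/0.0349 = 0.2951
R_total = 2 + 0.2951 = 2.295 m²·K/W
E = A × HDD × 24 / R / 1000 = 230 × 2350 × 24 / 2.295 / 1000 = 5652 kWh
Cost = 5652 × 0.323 = $1826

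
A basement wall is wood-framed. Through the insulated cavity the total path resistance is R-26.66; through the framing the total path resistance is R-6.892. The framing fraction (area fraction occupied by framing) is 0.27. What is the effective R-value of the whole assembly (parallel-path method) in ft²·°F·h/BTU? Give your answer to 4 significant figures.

U_eff = 0.73/26.66 + 0.27/6.892 = 0.027382 + 0.039176 = 0.066558
R_eff = 1/U_eff = 15.025 ft²·°F·h/BTU

15.02 ft²·°F·h/BTU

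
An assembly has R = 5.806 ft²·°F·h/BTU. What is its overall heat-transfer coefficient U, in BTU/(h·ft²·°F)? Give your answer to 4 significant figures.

U = 1/R = 1/5.806 = 0.17224

0.1722 BTU/(h·ft²·°F)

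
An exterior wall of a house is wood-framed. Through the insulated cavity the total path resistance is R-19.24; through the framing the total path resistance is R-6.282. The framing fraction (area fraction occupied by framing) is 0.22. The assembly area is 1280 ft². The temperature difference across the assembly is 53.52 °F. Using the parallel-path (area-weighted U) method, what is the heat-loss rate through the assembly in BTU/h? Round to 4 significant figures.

U_eff = 0.78/19.24 + 0.22/6.282 = 0.040541 + 0.035021 = 0.075561
R_eff = 1/U_eff = 13.234 ft²·°F·h/BTU
Q = 1280 × 53.52 / 13.234 = 5176.4 BTU/h

5176 BTU/h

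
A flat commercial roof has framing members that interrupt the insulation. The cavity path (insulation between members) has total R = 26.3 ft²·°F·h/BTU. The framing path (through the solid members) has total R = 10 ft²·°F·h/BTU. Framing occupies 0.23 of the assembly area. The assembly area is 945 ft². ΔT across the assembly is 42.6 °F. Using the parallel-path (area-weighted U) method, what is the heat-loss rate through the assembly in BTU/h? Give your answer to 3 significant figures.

2100 BTU/h

U_eff = 0.77/26.3 + 0.23/10 = 0.02928 + 0.023 = 0.05228
R_eff = 1/U_eff = 19.13 ft²·°F·h/BTU
Q = 945 × 42.6 / 19.13 = 2105 BTU/h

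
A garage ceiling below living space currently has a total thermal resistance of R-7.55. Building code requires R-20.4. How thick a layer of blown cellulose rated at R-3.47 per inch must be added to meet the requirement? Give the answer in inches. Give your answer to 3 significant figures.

ΔR = 20.4 − 7.55 = 12.85 ft²·°F·h/BTU
L = ΔR / (R/in) = 12.85/3.47 = 3.703 in

3.70 in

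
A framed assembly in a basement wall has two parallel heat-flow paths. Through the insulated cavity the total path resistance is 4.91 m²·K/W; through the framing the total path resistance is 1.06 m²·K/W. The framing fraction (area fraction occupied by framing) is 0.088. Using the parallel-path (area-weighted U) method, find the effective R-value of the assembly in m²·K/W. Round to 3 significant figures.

U_eff = 0.912/4.91 + 0.088/1.06 = 0.1857 + 0.08302 = 0.2688
R_eff = 1/U_eff = 3.721 m²·K/W

3.72 m²·K/W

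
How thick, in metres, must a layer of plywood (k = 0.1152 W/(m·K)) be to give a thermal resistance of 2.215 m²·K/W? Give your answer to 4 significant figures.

0.2552 m

L = R·k = 2.215 × 0.1152 = 0.25517 m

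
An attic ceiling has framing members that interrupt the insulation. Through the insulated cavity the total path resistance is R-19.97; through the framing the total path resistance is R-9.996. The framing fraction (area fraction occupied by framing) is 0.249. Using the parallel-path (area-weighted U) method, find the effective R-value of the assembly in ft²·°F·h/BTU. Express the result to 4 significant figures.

16.00 ft²·°F·h/BTU

U_eff = 0.751/19.97 + 0.249/9.996 = 0.037606 + 0.02491 = 0.062516
R_eff = 1/U_eff = 15.996 ft²·°F·h/BTU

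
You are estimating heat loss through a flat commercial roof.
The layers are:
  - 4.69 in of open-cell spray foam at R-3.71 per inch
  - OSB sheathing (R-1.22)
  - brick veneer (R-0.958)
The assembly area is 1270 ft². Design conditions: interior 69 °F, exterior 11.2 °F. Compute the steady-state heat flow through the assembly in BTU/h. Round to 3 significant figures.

4.69 × 3.71 = 17.4
R_total = 17.4 + 1.22 + 0.958 = 19.58 ft²·°F·h/BTU
Q = A·ΔT/R = 1270 × (69 − 11.2) / 19.58 = 3749 BTU/h

3750 BTU/h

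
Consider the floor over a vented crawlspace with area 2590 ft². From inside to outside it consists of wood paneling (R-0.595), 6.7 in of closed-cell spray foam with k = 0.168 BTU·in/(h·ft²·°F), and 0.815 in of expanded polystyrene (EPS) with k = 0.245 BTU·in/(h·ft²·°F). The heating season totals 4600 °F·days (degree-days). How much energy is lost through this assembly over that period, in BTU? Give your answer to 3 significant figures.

6.7/0.168 = 39.88
0.815/0.245 = 3.327
R_total = 0.595 + 39.88 + 3.327 = 43.8 ft²·°F·h/BTU
E = A × HDD × 24 / R = 2590 × 4600 × 24 / 43.8 = 6528000 BTU

6530000 BTU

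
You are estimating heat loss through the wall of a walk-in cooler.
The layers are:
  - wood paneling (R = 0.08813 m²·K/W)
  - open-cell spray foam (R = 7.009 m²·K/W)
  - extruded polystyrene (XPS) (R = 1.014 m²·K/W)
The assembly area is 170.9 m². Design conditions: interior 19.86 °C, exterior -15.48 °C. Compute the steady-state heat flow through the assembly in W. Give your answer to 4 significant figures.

R_total = 0.08813 + 7.009 + 1.014 = 8.1111 m²·K/W
Q = A·ΔT/R = 170.9 × (19.86 − (-15.48)) / 8.1111 = 744.61 W

744.6 W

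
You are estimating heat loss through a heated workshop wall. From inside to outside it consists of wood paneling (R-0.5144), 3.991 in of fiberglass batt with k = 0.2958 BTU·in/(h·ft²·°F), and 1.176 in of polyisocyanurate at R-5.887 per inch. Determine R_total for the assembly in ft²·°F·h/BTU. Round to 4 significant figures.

20.93 ft²·°F·h/BTU

3.991/0.2958 = 13.492
1.176 × 5.887 = 6.9231
R_total = 0.5144 + 13.492 + 6.9231 = 20.93 ft²·°F·h/BTU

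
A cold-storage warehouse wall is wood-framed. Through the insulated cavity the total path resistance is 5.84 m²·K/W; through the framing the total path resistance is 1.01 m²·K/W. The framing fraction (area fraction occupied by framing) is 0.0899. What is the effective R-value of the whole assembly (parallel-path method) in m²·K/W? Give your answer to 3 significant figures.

4.08 m²·K/W

U_eff = 0.9101/5.84 + 0.0899/1.01 = 0.1558 + 0.08901 = 0.2448
R_eff = 1/U_eff = 4.084 m²·K/W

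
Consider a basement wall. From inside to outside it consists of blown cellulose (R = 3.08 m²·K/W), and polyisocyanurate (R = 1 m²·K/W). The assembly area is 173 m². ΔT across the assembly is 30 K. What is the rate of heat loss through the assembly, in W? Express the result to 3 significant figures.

R_total = 3.08 + 1 = 4.08 m²·K/W
Q = A·ΔT/R = 173 × 30 / 4.08 = 1272 W

1270 W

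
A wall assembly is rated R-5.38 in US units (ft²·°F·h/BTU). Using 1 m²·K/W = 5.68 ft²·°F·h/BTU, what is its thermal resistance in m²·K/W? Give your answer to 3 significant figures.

0.947 m²·K/W

R_SI = 5.38/5.68 = 0.9472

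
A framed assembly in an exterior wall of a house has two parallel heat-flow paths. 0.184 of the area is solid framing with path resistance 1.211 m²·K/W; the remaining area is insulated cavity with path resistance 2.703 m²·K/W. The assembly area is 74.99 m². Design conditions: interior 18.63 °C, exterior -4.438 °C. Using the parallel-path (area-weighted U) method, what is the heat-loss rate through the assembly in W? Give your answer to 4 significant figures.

U_eff = 0.816/2.703 + 0.184/1.211 = 0.30189 + 0.15194 = 0.45383
R_eff = 1/U_eff = 2.2035 m²·K/W
Q = 74.99 × (18.63 − (-4.438)) / 2.2035 = 785.06 W

785.1 W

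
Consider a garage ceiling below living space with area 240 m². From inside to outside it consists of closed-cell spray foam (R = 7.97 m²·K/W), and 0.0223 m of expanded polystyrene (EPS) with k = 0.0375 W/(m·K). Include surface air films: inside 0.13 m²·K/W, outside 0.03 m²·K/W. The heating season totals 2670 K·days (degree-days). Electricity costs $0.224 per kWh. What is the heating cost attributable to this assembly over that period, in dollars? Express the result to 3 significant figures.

395 dollars

0.0223/0.0375 = 0.5947
R_total = 0.13 + 7.97 + 0.5947 + 0.03 = 8.725 m²·K/W
E = A × HDD × 24 / R / 1000 = 240 × 2670 × 24 / 8.725 / 1000 = 1763 kWh
Cost = 1763 × 0.224 = $394.9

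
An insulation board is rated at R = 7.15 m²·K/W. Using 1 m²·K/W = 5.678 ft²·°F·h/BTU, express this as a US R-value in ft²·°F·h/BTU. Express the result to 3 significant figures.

40.6 ft²·°F·h/BTU

R_US = 7.15 × 5.678 = 40.6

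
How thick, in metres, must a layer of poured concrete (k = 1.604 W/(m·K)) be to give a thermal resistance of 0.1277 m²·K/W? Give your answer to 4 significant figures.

L = R·k = 0.1277 × 1.604 = 0.20483 m

0.2048 m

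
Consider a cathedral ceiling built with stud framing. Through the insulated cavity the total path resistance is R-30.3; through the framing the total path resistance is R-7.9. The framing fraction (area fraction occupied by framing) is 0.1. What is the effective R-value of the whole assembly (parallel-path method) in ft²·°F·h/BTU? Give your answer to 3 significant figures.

U_eff = 0.9/30.3 + 0.1/7.9 = 0.0297 + 0.01266 = 0.04236
R_eff = 1/U_eff = 23.61 ft²·°F·h/BTU

23.6 ft²·°F·h/BTU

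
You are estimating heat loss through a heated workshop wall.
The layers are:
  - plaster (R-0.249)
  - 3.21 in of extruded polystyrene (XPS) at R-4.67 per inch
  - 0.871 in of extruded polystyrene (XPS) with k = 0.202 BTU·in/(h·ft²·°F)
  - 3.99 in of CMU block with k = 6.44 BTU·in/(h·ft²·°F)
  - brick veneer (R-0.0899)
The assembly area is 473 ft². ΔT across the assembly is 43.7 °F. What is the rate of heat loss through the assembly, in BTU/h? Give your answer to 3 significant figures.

3.21 × 4.67 = 14.99
0.871/0.202 = 4.312
3.99/6.44 = 0.6196
R_total = 0.249 + 14.99 + 4.312 + 0.6196 + 0.0899 = 20.26 ft²·°F·h/BTU
Q = A·ΔT/R = 473 × 43.7 / 20.26 = 1020 BTU/h

1020 BTU/h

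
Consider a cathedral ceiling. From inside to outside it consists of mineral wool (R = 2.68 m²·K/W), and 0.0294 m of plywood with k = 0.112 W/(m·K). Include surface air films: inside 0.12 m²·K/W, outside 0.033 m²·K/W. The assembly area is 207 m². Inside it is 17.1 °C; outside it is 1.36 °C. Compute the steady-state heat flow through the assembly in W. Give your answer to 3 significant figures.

0.0294/0.112 = 0.2625
R_total = 0.12 + 2.68 + 0.2625 + 0.033 = 3.096 m²·K/W
Q = A·ΔT/R = 207 × (17.1 − 1.36) / 3.096 = 1053 W

1050 W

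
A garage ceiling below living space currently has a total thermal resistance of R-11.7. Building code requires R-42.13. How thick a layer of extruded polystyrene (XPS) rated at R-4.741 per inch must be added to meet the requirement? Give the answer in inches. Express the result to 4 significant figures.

6.418 in

ΔR = 42.13 − 11.7 = 30.43 ft²·°F·h/BTU
L = ΔR / (R/in) = 30.43/4.741 = 6.4185 in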